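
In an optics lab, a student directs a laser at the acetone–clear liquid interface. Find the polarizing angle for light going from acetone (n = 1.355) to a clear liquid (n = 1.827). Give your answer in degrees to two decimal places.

tan θ_B = n₂/n₁ = 1.827/1.355 = 1.3483. Taking the arctangent, θ_B = 53.44°.

θ_B ≈ 53.44°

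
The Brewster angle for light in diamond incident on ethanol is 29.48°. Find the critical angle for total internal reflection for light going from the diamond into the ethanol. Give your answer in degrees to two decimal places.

θ_c ≈ 34.42°

From Brewster, n₂/n₁ = tan θ_B = tan 29.48° = 0.5653.
Then sin θ_c = n₂/n₁ = 0.5653, so θ_c = arcsin 0.5653 = 34.42°.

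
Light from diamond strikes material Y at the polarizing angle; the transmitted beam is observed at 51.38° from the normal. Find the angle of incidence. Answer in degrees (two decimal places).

At Brewster's angle the reflected and refracted rays are perpendicular, so θ_B + θ_t = 90°.
So θ_B = 90° − θ_t = 90° − 51.38° = 38.62°.

θ_B ≈ 38.62°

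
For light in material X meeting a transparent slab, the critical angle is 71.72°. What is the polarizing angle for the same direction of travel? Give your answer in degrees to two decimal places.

θ_B ≈ 43.52°

sin θ_c = n₂/n₁, so n₂/n₁ = sin 71.72° = 0.9495.
Brewster: tan θ_B = n₂/n₁ = 0.9495.
θ_B = arctan(0.9495) = 43.52°.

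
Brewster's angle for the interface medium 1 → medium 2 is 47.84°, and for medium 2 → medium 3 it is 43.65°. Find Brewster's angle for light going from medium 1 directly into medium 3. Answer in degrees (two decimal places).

θ_B ≈ 46.49°

Each Brewster angle gives a ratio: n₂/n₁ = tan 47.84° = 1.1044, n₃/n₂ = tan 43.65° = 0.9540.
Multiplying, n₃/n₁ = 1.1044 × 0.9540 = 1.0535, and θ_B(1→3) = arctan 1.0535 = 46.49°.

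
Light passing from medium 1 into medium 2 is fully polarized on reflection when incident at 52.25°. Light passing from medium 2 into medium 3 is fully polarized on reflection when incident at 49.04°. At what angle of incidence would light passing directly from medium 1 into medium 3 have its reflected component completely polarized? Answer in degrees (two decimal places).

θ_B ≈ 56.09°

n₂/n₁ = tan 52.25° = 1.2915 and n₃/n₂ = tan 49.04° = 1.1520.
n₃/n₁ = 1.4878. Then tan θ_B(1→3) = n₃/n₁, so θ_B(1→3) = arctan(1.4878) = 56.09°.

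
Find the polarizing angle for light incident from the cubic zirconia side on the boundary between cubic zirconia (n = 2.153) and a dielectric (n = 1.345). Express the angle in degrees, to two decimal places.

θ_B ≈ 31.99°

The reflected p-component vanishes when tan θ_B = n₂/n₁.
Here n₂/n₁ = 1.345/2.153 = 0.6247, and Brewster's law gives tan θ_B = n₂/n₁.
So θ_B = arctan 0.6247 = 31.99°.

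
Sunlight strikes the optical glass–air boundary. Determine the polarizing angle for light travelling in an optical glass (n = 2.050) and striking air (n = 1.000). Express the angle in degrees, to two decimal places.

tan θ_B = n₂/n₁ = 1.000/2.050 = 0.4878. Taking the arctangent, θ_B = 26.00°.

θ_B ≈ 26.00°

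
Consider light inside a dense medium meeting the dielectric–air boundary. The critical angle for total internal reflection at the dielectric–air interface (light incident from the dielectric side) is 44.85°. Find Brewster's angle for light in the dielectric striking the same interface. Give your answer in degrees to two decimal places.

At the critical angle sin θ_c = n₂/n₁, giving n₂/n₁ = sin 44.85° = 0.7053.
Then tan θ_B = n₂/n₁ = 0.7053, so θ_B = arctan 0.7053 = 35.19°.

θ_B ≈ 35.19°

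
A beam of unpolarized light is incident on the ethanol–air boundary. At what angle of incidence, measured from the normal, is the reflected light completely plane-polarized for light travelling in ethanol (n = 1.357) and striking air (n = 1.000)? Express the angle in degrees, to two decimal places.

θ_B ≈ 36.39°

Here n₂/n₁ = 1.000/1.357 = 0.7369, and Brewster's law gives tan θ_B = n₂/n₁. Taking the arctangent, θ_B = 36.39°.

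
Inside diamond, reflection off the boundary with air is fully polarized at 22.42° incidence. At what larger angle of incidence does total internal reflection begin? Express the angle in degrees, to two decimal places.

θ_c ≈ 24.37°

From Brewster, n₂/n₁ = tan θ_B = tan 22.42° = 0.4126.
Then sin θ_c = n₂/n₁ = 0.4126, so θ_c = arcsin 0.4126 = 24.37°.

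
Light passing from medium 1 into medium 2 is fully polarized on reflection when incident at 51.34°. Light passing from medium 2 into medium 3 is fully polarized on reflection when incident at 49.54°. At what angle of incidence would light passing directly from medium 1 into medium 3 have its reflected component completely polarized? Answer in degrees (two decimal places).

θ_B ≈ 55.69°

Each Brewster angle gives a ratio: n₂/n₁ = tan 51.34° = 1.2500, n₃/n₂ = tan 49.54° = 1.1725.
n₃/n₁ = 1.4656. Then tan θ_B(1→3) = n₃/n₁, so θ_B(1→3) = arctan(1.4656) = 55.69°.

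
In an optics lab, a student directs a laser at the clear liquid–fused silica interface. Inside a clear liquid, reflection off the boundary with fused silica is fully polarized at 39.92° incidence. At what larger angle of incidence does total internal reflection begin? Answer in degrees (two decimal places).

n₂/n₁ = tan 39.92° = 0.8367; the critical angle satisfies sin θ_c = n₂/n₁.
θ_c = arcsin(0.8367) = 56.80°.

θ_c ≈ 56.80°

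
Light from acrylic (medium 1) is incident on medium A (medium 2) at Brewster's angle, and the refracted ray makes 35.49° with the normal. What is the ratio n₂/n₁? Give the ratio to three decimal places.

At Brewster incidence θ_B = 90° − θ_t = 90° − 35.49° = 54.51°.
tan θ_B = n₂/n₁, so n₂/n₁ = tan 54.51° = 1.402.

n₂/n₁ ≈ 1.402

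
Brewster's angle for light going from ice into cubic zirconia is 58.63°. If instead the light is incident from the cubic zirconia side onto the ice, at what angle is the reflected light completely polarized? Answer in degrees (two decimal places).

Reversing the direction swaps n₁ and n₂, so tan θ_B' = 1/tan θ_B and θ_B' = 90° − θ_B.
Hence θ_B' = 90° − 58.63° = 31.37°.

θ_B' ≈ 31.37°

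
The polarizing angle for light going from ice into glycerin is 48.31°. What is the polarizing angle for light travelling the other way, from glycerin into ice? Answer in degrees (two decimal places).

The two Brewster angles are complementary: θ_B' = 90° − θ_B = 90° − 48.31° = 41.69°.

θ_B' ≈ 41.69°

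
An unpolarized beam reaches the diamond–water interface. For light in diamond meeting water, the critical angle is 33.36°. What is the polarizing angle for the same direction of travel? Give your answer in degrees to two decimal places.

θ_B ≈ 28.81°

n₂/n₁ = sin θ_c = sin 33.36° = 0.5499.
tan θ_B equals the same ratio, so θ_B = arctan(0.5499) = 28.81°.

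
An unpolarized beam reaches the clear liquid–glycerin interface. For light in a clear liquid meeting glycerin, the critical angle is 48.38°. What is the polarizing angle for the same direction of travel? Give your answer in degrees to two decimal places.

sin θ_c = n₂/n₁, so n₂/n₁ = sin 48.38° = 0.7476.
Brewster: tan θ_B = n₂/n₁ = 0.7476.
θ_B = arctan(0.7476) = 36.78°.

θ_B ≈ 36.78°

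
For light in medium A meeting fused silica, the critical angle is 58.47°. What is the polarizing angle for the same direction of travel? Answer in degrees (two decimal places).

θ_B ≈ 40.44°

sin θ_c = n₂/n₁, so n₂/n₁ = sin 58.47° = 0.8524.
Brewster: tan θ_B = n₂/n₁ = 0.8524.
θ_B = arctan(0.8524) = 40.44°.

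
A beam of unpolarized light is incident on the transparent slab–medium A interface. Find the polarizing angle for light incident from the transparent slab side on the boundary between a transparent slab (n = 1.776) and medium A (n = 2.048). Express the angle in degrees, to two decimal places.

θ_B ≈ 49.07°

Brewster's condition: tan θ_B = n₂/n₁ = 2.048/1.776 = 1.1532.
θ_B = arctan(1.1532) = 49.07°.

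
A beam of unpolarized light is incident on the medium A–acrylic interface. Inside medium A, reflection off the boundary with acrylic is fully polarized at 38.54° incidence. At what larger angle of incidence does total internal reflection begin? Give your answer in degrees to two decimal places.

θ_c ≈ 52.80°

From Brewster, n₂/n₁ = tan θ_B = tan 38.54° = 0.7966.
Then sin θ_c = n₂/n₁ = 0.7966, so θ_c = arcsin 0.7966 = 52.80°.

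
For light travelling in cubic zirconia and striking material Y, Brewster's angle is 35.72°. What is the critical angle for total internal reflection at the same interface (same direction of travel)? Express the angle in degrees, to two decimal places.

From Brewster, n₂/n₁ = tan θ_B = tan 35.72° = 0.7191.
Then sin θ_c = n₂/n₁ = 0.7191, so θ_c = arcsin 0.7191 = 45.98°.

θ_c ≈ 45.98°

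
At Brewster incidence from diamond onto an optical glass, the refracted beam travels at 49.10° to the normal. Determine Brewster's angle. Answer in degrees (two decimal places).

Since the reflected and refracted rays are at right angles at the polarizing angle, θ_B + θ_t = 90°.
θ_B = 90° − 49.10° = 40.90°.

θ_B ≈ 40.90°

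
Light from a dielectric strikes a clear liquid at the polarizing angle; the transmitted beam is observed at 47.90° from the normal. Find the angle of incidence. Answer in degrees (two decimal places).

Brewster's condition makes the reflected and refracted beams perpendicular: θ_B + θ_t = 90°.
So θ_B = 90° − θ_t = 90° − 47.90° = 42.10°.

θ_B ≈ 42.10°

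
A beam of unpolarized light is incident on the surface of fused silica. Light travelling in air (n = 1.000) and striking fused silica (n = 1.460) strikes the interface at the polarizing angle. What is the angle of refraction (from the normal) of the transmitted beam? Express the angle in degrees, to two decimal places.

tan θ_B = n₂/n₁ = 1.460/1.000 = 1.4600, so θ_B = 55.59°.
Since θ_B + θ_t = 90° at Brewster incidence, θ_t = 90° − 55.59° = 34.41°.

θ_t ≈ 34.41°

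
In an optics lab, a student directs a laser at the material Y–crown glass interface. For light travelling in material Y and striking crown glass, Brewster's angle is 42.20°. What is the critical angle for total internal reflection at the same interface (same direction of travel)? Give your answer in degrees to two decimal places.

From Brewster, n₂/n₁ = tan θ_B = tan 42.20° = 0.9067.
Then sin θ_c = n₂/n₁ = 0.9067, so θ_c = arcsin 0.9067 = 65.06°.

θ_c ≈ 65.06°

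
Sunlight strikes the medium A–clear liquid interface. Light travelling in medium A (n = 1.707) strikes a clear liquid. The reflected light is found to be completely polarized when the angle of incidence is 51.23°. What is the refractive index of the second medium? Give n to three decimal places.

n ≈ 2.125

At the polarizing angle, tan θ_B = n₂/n₁ with n₁ on the incident side (medium A) and n₂ on the transmitted side (a clear liquid).
n₂ = n₁ tan θ_B = 1.707 × tan 51.23° = 2.125.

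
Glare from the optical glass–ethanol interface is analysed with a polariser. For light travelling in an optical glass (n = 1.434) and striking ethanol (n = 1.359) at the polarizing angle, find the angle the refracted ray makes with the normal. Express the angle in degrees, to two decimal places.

θ_t ≈ 46.54°

First find Brewster's angle: tan θ_B = 1.359/1.434 = 0.9477, giving θ_B = 43.46°.
Since θ_B + θ_t = 90° at Brewster incidence, θ_t = 90° − 43.46° = 46.54°.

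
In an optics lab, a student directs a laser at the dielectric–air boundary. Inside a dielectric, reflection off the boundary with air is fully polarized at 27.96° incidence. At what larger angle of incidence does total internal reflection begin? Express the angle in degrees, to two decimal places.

From Brewster, n₂/n₁ = tan θ_B = tan 27.96° = 0.5308.
Then sin θ_c = n₂/n₁ = 0.5308, so θ_c = arcsin 0.5308 = 32.06°.

θ_c ≈ 32.06°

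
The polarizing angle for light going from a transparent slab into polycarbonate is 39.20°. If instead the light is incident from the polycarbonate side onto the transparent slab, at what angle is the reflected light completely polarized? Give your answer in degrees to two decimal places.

θ_B' ≈ 50.80°

tan θ_B' = n₁/n₂ = 1/tan θ_B, so θ_B' = 90° − θ_B.
θ_B' = 90° − 39.20° = 50.80°.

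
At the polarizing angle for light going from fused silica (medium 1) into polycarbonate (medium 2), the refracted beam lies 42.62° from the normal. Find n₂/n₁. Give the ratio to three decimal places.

θ_B + θ_t = 90°, so θ_B = 90° − 42.62° = 47.38°.
Then n₂/n₁ = tan θ_B = tan 47.38° = 1.087.

n₂/n₁ ≈ 1.087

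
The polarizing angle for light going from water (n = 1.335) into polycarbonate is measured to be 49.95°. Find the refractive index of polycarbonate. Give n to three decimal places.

n ≈ 1.588

At the polarizing angle, tan θ_B = n₂/n₁ with n₁ on the incident side (water) and n₂ on the transmitted side (polycarbonate).
n₂ = n₁ tan θ_B = 1.335 × tan 49.95° = 1.588.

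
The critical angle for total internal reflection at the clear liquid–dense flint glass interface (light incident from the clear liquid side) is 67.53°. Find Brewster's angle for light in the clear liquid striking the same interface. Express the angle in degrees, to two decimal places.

θ_B ≈ 42.74°

At the critical angle sin θ_c = n₂/n₁, giving n₂/n₁ = sin 67.53° = 0.9241.
Then tan θ_B = n₂/n₁ = 0.9241, so θ_B = arctan 0.9241 = 42.74°.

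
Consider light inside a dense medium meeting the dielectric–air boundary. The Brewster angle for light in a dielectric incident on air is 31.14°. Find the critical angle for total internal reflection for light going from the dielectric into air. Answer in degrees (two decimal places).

From Brewster, n₂/n₁ = tan θ_B = tan 31.14° = 0.6042.
Then sin θ_c = n₂/n₁ = 0.6042, so θ_c = arcsin 0.6042 = 37.17°.

θ_c ≈ 37.17°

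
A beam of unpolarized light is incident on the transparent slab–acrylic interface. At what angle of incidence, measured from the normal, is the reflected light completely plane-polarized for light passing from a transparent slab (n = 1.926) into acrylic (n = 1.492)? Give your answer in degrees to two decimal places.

θ_B ≈ 37.76°

Here n₂/n₁ = 1.492/1.926 = 0.7747, and Brewster's law gives tan θ_B = n₂/n₁.
θ_B = arctan(0.7747) = 37.76°.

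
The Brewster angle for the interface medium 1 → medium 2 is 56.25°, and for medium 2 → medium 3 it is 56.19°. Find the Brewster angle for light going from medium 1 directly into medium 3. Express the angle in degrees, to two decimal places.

Each Brewster angle gives a ratio: n₂/n₁ = tan 56.25° = 1.4966, n₃/n₂ = tan 56.19° = 1.4932.
So n₃/n₁ = (n₂/n₁)(n₃/n₂) = 1.4966 × 1.4932 = 2.2348.
θ_B(1→3) = arctan(2.2348) = 65.89°.

θ_B ≈ 65.89°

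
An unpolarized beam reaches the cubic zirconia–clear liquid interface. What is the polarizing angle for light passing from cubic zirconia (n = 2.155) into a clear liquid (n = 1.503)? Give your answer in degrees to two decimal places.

θ_B ≈ 34.89°

Brewster's condition: tan θ_B = n₂/n₁ = 1.503/2.155 = 0.6974. Taking the arctangent, θ_B = 34.89°.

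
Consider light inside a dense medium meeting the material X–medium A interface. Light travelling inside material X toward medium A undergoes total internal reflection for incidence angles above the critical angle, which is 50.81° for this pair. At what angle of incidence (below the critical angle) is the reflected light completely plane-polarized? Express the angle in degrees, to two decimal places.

θ_B ≈ 37.78°

At the critical angle sin θ_c = n₂/n₁, giving n₂/n₁ = sin 50.81° = 0.7751.
Then tan θ_B = n₂/n₁ = 0.7751, so θ_B = arctan 0.7751 = 37.78°.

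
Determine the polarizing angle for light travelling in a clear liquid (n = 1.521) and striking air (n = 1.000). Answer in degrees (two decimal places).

Brewster's condition: tan θ_B = n₂/n₁ = 1.000/1.521 = 0.6575.
θ_B = arctan(0.6575) = 33.32°.

θ_B ≈ 33.32°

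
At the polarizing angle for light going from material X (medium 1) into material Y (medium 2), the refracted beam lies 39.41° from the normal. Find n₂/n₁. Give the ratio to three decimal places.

θ_B + θ_t = 90°, so θ_B = 90° − 39.41° = 50.59°.
tan θ_B = n₂/n₁, so n₂/n₁ = tan 50.59° = 1.217.

n₂/n₁ ≈ 1.217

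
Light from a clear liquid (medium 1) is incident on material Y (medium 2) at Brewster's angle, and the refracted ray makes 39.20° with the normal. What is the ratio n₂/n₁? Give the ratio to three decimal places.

θ_B + θ_t = 90°, so θ_B = 90° − 39.20° = 50.80°.
Then n₂/n₁ = tan θ_B = tan 50.80° = 1.226.

n₂/n₁ ≈ 1.226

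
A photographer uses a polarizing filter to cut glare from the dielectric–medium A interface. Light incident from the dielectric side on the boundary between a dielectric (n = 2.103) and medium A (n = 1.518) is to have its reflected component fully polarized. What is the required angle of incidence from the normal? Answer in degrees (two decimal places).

θ_B ≈ 35.82°

tan θ_B = n₂/n₁ = 1.518/2.103 = 0.7218.
So θ_B = arctan 0.7218 = 35.82°.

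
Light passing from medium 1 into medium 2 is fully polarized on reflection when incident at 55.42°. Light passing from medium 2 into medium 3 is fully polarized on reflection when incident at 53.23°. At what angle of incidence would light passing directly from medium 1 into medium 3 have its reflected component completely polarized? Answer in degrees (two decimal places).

θ_B ≈ 62.75°

tan θ_B(1→2) = n₂/n₁ = tan 55.42° = 1.4507.
tan θ_B(2→3) = n₃/n₂ = tan 53.23° = 1.3382.
Multiplying, n₃/n₁ = 1.4507 × 1.3382 = 1.9413, and θ_B(1→3) = arctan 1.9413 = 62.75°.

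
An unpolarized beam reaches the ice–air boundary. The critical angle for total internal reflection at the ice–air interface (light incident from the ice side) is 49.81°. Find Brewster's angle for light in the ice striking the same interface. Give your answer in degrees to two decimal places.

sin θ_c = n₂/n₁, so n₂/n₁ = sin 49.81° = 0.7639.
Brewster: tan θ_B = n₂/n₁ = 0.7639.
θ_B = arctan(0.7639) = 37.38°.

θ_B ≈ 37.38°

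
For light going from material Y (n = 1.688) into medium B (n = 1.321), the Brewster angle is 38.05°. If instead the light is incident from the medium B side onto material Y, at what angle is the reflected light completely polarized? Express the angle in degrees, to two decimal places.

θ_B' ≈ 51.95°

The two Brewster angles are complementary: θ_B' = 90° − θ_B = 90° − 38.05° = 51.95°.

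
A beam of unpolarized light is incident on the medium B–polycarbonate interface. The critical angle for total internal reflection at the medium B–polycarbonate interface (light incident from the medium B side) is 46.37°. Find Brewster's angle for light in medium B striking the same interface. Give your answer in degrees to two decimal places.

n₂/n₁ = sin θ_c = sin 46.37° = 0.7238.
tan θ_B equals the same ratio, so θ_B = arctan(0.7238) = 35.90°.

θ_B ≈ 35.90°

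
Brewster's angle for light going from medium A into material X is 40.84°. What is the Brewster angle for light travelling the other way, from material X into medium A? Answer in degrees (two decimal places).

The two Brewster angles are complementary: θ_B' = 90° − θ_B = 90° − 40.84° = 49.16°.

θ_B' ≈ 49.16°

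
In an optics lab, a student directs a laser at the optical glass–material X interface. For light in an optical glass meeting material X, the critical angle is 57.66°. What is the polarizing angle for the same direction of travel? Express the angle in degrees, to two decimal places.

sin θ_c = n₂/n₁, so n₂/n₁ = sin 57.66° = 0.8449.
Brewster: tan θ_B = n₂/n₁ = 0.8449.
θ_B = arctan(0.8449) = 40.19°.

θ_B ≈ 40.19°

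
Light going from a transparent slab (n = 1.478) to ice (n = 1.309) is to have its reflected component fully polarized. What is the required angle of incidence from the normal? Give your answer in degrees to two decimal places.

tan θ_B = n₂/n₁ = 1.309/1.478 = 0.8857.
So θ_B = arctan 0.8857 = 41.53°.

θ_B ≈ 41.53°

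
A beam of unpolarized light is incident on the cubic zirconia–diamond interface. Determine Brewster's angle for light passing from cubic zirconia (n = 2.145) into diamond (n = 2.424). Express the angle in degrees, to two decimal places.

Brewster's condition: tan θ_B = n₂/n₁ = 2.424/2.145 = 1.1301.
So θ_B = arctan 1.1301 = 48.49°.

θ_B ≈ 48.49°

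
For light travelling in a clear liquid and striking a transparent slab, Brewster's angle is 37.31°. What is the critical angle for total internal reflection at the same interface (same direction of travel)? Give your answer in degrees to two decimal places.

From Brewster, n₂/n₁ = tan θ_B = tan 37.31° = 0.7621.
Then sin θ_c = n₂/n₁ = 0.7621, so θ_c = arcsin 0.7621 = 49.65°.

θ_c ≈ 49.65°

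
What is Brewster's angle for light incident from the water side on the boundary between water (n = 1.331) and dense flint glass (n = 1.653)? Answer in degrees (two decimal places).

θ_B ≈ 51.16°

The reflected p-component vanishes when tan θ_B = n₂/n₁.
tan θ_B = n₂/n₁ = 1.653/1.331 = 1.2419. Taking the arctangent, θ_B = 51.16°.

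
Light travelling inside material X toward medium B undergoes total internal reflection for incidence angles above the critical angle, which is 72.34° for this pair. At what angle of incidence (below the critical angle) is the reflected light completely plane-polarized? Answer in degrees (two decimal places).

sin θ_c = n₂/n₁, so n₂/n₁ = sin 72.34° = 0.9529.
Brewster: tan θ_B = n₂/n₁ = 0.9529.
θ_B = arctan(0.9529) = 43.62°.

θ_B ≈ 43.62°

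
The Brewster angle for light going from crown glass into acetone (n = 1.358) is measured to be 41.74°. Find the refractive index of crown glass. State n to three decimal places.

Full polarization of the reflected beam means tan θ_B = n₂/n₁, where n₁ is the incident medium (crown glass).
n₁ = n₂ / tan θ_B = 1.358 / tan 41.74° = 1.522.

n ≈ 1.522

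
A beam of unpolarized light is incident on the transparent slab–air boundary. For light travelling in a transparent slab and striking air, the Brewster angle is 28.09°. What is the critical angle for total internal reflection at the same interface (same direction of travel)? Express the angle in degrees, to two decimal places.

n₂/n₁ = tan 28.09° = 0.5337; the critical angle satisfies sin θ_c = n₂/n₁.
θ_c = arcsin(0.5337) = 32.26°.

θ_c ≈ 32.26°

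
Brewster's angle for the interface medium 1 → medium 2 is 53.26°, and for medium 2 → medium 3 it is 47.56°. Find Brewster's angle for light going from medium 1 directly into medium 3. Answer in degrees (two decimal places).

θ_B ≈ 55.68°

Each Brewster angle gives a ratio: n₂/n₁ = tan 53.26° = 1.3397, n₃/n₂ = tan 47.56° = 1.0936.
So n₃/n₁ = (n₂/n₁)(n₃/n₂) = 1.3397 × 1.0936 = 1.4650.
θ_B(1→3) = arctan(1.4650) = 55.68°.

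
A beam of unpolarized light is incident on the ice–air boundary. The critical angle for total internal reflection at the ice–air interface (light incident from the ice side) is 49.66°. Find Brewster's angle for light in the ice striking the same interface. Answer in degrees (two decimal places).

At the critical angle sin θ_c = n₂/n₁, giving n₂/n₁ = sin 49.66° = 0.7622.
Then tan θ_B = n₂/n₁ = 0.7622, so θ_B = arctan 0.7622 = 37.32°.

θ_B ≈ 37.32°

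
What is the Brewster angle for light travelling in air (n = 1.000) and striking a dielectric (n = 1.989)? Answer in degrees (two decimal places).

θ_B ≈ 63.31°

tan θ_B = n₂/n₁ = 1.989/1.000 = 1.9890.
So θ_B = arctan 1.9890 = 63.31°.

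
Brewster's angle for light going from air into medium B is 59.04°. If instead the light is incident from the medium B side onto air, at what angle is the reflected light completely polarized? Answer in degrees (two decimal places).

θ_B' ≈ 30.96°

The two Brewster angles are complementary: θ_B' = 90° − θ_B = 90° − 59.04° = 30.96°.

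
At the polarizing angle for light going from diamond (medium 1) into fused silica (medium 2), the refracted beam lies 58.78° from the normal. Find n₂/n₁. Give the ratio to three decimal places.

n₂/n₁ ≈ 0.606

θ_B + θ_t = 90°, so θ_B = 90° − 58.78° = 31.22°.
Then n₂/n₁ = tan θ_B = tan 31.22° = 0.606.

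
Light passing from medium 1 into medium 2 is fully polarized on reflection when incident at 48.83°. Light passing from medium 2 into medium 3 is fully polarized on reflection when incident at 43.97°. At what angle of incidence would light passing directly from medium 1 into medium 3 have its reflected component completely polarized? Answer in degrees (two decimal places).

θ_B ≈ 47.81°

tan θ_B(1→2) = n₂/n₁ = tan 48.83° = 1.1435.
tan θ_B(2→3) = n₃/n₂ = tan 43.97° = 0.9647.
Multiplying, n₃/n₁ = 1.1435 × 0.9647 = 1.1031, and θ_B(1→3) = arctan 1.1031 = 47.81°.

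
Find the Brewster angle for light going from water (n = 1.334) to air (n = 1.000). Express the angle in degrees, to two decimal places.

The reflected p-component vanishes when tan θ_B = n₂/n₁.
Brewster's condition: tan θ_B = n₂/n₁ = 1.000/1.334 = 0.7496.
θ_B = arctan(0.7496) = 36.86°.

θ_B ≈ 36.86°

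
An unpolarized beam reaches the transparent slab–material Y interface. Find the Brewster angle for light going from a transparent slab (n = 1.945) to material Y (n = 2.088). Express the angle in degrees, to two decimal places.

At Brewster's angle the reflected and refracted rays are perpendicular, which with Snell's law gives tan θ_B = n₂/n₁.
Brewster's condition: tan θ_B = n₂/n₁ = 2.088/1.945 = 1.0735.
So θ_B = arctan 1.0735 = 47.03°.

θ_B ≈ 47.03°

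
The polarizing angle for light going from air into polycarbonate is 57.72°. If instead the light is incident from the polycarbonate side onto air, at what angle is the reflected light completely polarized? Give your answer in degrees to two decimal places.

The two Brewster angles are complementary: θ_B' = 90° − θ_B = 90° − 57.72° = 32.28°.

θ_B' ≈ 32.28°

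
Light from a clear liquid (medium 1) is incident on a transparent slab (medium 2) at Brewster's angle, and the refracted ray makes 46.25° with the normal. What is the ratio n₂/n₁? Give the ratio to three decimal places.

θ_B + θ_t = 90°, so θ_B = 90° − 46.25° = 43.75°.
Then n₂/n₁ = tan θ_B = tan 43.75° = 0.957.

n₂/n₁ ≈ 0.957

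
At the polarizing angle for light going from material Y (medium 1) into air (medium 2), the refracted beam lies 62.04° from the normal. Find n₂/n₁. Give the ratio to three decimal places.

n₂/n₁ ≈ 0.531

θ_B + θ_t = 90°, so θ_B = 90° − 62.04° = 27.96°.
Then n₂/n₁ = tan θ_B = tan 27.96° = 0.531.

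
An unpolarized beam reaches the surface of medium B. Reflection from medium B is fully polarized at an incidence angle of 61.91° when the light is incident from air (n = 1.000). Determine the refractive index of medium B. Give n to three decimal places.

n ≈ 1.874

Full polarization of the reflected beam means tan θ_B = n₂/n₁, where n₁ is the incident medium (air).
n₂ = n₁ tan θ_B = 1.000 × tan 61.91° = 1.874.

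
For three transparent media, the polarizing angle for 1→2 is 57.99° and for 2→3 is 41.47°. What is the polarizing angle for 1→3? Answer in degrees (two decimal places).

θ_B ≈ 54.73°

n₂/n₁ = tan 57.99° = 1.5997 and n₃/n₂ = tan 41.47° = 0.8838.
So n₃/n₁ = (n₂/n₁)(n₃/n₂) = 1.5997 × 0.8838 = 1.4138.
θ_B(1→3) = arctan(1.4138) = 54.73°.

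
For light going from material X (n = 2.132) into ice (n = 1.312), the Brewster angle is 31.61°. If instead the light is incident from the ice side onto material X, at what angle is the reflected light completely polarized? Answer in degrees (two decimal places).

θ_B' ≈ 58.39°

Reversing the direction swaps n₁ and n₂, so tan θ_B' = 1/tan θ_B and θ_B' = 90° − θ_B.
Hence θ_B' = 90° − 31.61° = 58.39°.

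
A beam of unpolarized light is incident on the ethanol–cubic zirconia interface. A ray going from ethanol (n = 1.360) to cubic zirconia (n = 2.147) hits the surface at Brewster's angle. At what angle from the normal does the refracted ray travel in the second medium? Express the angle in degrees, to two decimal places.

θ_t ≈ 32.35°

First find Brewster's angle: tan θ_B = 2.147/1.360 = 1.5787, giving θ_B = 57.65°.
Since θ_B + θ_t = 90° at Brewster incidence, θ_t = 90° − 57.65° = 32.35°.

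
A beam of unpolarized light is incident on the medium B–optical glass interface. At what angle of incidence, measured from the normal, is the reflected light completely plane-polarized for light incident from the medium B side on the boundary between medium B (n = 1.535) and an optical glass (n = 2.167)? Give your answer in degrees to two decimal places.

θ_B ≈ 54.69°

The reflected p-component vanishes when tan θ_B = n₂/n₁.
Brewster's condition: tan θ_B = n₂/n₁ = 2.167/1.535 = 1.4117.
So θ_B = arctan 1.4117 = 54.69°.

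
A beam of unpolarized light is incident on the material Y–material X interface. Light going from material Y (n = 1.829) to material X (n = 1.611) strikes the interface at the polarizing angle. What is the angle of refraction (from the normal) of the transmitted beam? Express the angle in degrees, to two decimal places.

θ_t ≈ 48.63°

tan θ_B = n₂/n₁ = 1.611/1.829 = 0.8808, so θ_B = 41.37°.
At Brewster's angle the reflected and refracted rays are perpendicular, so θ_t = 90° − θ_B = 90° − 41.37° = 48.63°.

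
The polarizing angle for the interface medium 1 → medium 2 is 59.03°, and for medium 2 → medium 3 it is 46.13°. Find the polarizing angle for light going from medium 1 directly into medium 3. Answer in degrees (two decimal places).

θ_B ≈ 60.02°

tan θ_B(1→2) = n₂/n₁ = tan 59.03° = 1.6663.
tan θ_B(2→3) = n₃/n₂ = tan 46.13° = 1.0402.
Multiplying, n₃/n₁ = 1.6663 × 1.0402 = 1.7333, and θ_B(1→3) = arctan 1.7333 = 60.02°.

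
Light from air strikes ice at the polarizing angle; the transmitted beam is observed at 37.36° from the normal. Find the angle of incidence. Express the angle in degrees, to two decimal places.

Brewster's condition makes the reflected and refracted beams perpendicular: θ_B + θ_t = 90°.
θ_B = 90° − 37.36° = 52.64°.

θ_B ≈ 52.64°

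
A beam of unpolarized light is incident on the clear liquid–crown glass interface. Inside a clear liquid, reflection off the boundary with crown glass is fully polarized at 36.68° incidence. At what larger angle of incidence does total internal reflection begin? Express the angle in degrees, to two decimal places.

θ_c ≈ 48.14°

From Brewster, n₂/n₁ = tan θ_B = tan 36.68° = 0.7448.
Then sin θ_c = n₂/n₁ = 0.7448, so θ_c = arcsin 0.7448 = 48.14°.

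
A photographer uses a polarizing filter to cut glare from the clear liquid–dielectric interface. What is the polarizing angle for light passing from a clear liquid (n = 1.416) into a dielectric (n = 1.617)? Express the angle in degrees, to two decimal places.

Here n₂/n₁ = 1.617/1.416 = 1.1419, and Brewster's law gives tan θ_B = n₂/n₁.
θ_B = arctan(1.1419) = 48.79°.

θ_B ≈ 48.79°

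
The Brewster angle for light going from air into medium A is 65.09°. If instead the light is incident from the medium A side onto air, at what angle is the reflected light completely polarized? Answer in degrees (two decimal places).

θ_B' ≈ 24.91°

Reversing the direction swaps n₁ and n₂, so tan θ_B' = 1/tan θ_B and θ_B' = 90° − θ_B.
Hence θ_B' = 90° − 65.09° = 24.91°.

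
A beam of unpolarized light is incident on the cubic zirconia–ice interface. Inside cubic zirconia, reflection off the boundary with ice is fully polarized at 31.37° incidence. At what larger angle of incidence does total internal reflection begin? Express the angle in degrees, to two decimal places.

θ_c ≈ 37.57°

From Brewster, n₂/n₁ = tan θ_B = tan 31.37° = 0.6097.
Then sin θ_c = n₂/n₁ = 0.6097, so θ_c = arcsin 0.6097 = 37.57°.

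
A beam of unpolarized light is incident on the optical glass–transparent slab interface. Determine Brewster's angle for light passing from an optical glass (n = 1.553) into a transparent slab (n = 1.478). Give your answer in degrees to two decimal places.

θ_B ≈ 43.58°

At Brewster's angle the reflected and refracted rays are perpendicular, which with Snell's law gives tan θ_B = n₂/n₁.
Brewster's condition: tan θ_B = n₂/n₁ = 1.478/1.553 = 0.9517. Taking the arctangent, θ_B = 43.58°.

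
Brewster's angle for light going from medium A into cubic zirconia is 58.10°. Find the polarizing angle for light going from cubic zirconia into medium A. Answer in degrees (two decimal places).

θ_B' ≈ 31.90°

The two Brewster angles are complementary: θ_B' = 90° − θ_B = 90° − 58.10° = 31.90°.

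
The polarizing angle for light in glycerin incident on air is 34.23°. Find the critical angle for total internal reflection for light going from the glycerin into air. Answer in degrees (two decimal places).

θ_c ≈ 42.87°

tan θ_B = n₂/n₁ = tan 34.23° = 0.6804.
Total internal reflection: sin θ_c = n₂/n₁ = 0.6804.
θ_c = arcsin(0.6804) = 42.87°.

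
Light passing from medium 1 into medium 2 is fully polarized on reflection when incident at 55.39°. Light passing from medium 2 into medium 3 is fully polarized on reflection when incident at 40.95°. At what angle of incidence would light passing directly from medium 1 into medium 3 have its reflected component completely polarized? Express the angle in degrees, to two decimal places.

θ_B ≈ 51.51°

n₂/n₁ = tan 55.39° = 1.4490 and n₃/n₂ = tan 40.95° = 0.8678.
Multiplying, n₃/n₁ = 1.4490 × 0.8678 = 1.2574, and θ_B(1→3) = arctan 1.2574 = 51.51°.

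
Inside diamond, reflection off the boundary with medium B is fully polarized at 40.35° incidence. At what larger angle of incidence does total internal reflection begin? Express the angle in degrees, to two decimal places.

θ_c ≈ 58.16°

tan θ_B = n₂/n₁ = tan 40.35° = 0.8496.
Total internal reflection: sin θ_c = n₂/n₁ = 0.8496.
θ_c = arcsin(0.8496) = 58.16°.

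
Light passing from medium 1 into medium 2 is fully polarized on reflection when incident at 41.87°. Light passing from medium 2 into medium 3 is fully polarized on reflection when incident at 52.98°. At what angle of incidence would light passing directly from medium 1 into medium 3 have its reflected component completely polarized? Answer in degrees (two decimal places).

θ_B ≈ 49.92°

Each Brewster angle gives a ratio: n₂/n₁ = tan 41.87° = 0.8963, n₃/n₂ = tan 52.98° = 1.3261.
So n₃/n₁ = (n₂/n₁)(n₃/n₂) = 0.8963 × 1.3261 = 1.1886.
θ_B(1→3) = arctan(1.1886) = 49.92°.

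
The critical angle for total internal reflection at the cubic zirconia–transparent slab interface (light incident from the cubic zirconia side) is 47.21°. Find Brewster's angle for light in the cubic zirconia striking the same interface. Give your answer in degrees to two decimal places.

θ_B ≈ 36.27°

sin θ_c = n₂/n₁, so n₂/n₁ = sin 47.21° = 0.7338.
Brewster: tan θ_B = n₂/n₁ = 0.7338.
θ_B = arctan(0.7338) = 36.27°.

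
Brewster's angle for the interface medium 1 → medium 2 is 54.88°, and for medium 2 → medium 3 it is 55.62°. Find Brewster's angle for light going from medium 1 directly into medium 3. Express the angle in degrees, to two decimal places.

θ_B ≈ 64.30°

tan θ_B(1→2) = n₂/n₁ = tan 54.88° = 1.4218.
tan θ_B(2→3) = n₃/n₂ = tan 55.62° = 1.4616.
n₃/n₁ = 2.0780. Then tan θ_B(1→3) = n₃/n₁, so θ_B(1→3) = arctan(2.0780) = 64.30°.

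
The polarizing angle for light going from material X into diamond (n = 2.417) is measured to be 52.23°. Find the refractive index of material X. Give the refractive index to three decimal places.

Brewster's law: tan θ_B = n₂/n₁ (light incident in material X, refracted into diamond).
n₁ = n₂ / tan θ_B = 2.417 / tan 52.23° = 1.873.

n ≈ 1.873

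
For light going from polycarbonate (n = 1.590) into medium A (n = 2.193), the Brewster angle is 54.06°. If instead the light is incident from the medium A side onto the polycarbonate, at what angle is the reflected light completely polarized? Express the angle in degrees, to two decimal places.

The two Brewster angles are complementary: θ_B' = 90° − θ_B = 90° − 54.06° = 35.94°.

θ_B' ≈ 35.94°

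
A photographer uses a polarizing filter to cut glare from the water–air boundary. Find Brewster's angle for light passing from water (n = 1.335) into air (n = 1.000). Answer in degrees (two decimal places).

θ_B ≈ 36.84°

tan θ_B = n₂/n₁ = 1.000/1.335 = 0.7491.
So θ_B = arctan 0.7491 = 36.84°.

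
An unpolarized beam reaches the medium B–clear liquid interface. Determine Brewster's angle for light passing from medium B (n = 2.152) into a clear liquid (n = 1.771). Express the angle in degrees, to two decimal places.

At Brewster's angle the reflected and refracted rays are perpendicular, which with Snell's law gives tan θ_B = n₂/n₁.
Brewster's condition: tan θ_B = n₂/n₁ = 1.771/2.152 = 0.8230.
θ_B = arctan(0.8230) = 39.45°.

θ_B ≈ 39.45°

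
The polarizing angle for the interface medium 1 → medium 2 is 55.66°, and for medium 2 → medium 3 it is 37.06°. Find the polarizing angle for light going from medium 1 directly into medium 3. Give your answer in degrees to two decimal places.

θ_B ≈ 47.87°

Each Brewster angle gives a ratio: n₂/n₁ = tan 55.66° = 1.4637, n₃/n₂ = tan 37.06° = 0.7552.
So n₃/n₁ = (n₂/n₁)(n₃/n₂) = 1.4637 × 0.7552 = 1.1054.
θ_B(1→3) = arctan(1.1054) = 47.87°.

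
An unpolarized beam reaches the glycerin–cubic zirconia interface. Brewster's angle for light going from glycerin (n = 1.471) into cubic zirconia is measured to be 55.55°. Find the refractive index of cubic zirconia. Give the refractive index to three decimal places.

At Brewster's angle, tan θ_B = n₂/n₁ with n₁ on the incident side (glycerin) and n₂ on the transmitted side (cubic zirconia).
n₂ = n₁ tan θ_B = 1.471 × tan 55.55° = 2.144.

n ≈ 2.144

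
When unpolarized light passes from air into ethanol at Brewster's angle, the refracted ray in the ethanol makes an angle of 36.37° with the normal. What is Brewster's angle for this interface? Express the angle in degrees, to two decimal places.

θ_B ≈ 53.63°

At Brewster's angle the reflected and refracted rays are perpendicular, so θ_B + θ_t = 90°.
θ_B = 90° − 36.37° = 53.63°.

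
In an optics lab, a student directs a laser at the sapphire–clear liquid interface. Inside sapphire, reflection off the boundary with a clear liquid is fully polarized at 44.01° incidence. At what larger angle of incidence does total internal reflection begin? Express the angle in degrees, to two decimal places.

θ_c ≈ 75.02°

From Brewster, n₂/n₁ = tan θ_B = tan 44.01° = 0.9660.
Then sin θ_c = n₂/n₁ = 0.9660, so θ_c = arcsin 0.9660 = 75.02°.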